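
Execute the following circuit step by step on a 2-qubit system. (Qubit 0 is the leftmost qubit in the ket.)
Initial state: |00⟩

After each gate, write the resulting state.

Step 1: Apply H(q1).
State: 1/√2|00⟩ + 1/√2|01⟩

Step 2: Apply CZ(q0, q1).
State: 1/√2|00⟩ + 1/√2|01⟩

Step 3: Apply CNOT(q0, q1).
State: 1/√2|00⟩ + 1/√2|01⟩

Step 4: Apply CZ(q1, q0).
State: 1/√2|00⟩ + 1/√2|01⟩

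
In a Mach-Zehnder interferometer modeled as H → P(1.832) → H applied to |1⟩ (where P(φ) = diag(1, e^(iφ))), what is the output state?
(0.6291 - 0.483i)|0⟩ + (0.3709 + 0.483i)|1⟩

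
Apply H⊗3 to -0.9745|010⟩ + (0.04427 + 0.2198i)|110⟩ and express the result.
(-0.3289 + 0.07771i)|000⟩ + (-0.3289 + 0.07771i)|001⟩ + (0.3289 - 0.07771i)|010⟩ + (0.3289 - 0.07771i)|011⟩ + (-0.3602 - 0.07771i)|100⟩ + (-0.3602 - 0.07771i)|101⟩ + (0.3602 + 0.07771i)|110⟩ + (0.3602 + 0.07771i)|111⟩

H⊗3 gives amp(|y⟩) = (1/2√2) Σ_x (−1)^(x·y) amp(|x⟩), where x·y is the number of positions in which both x and y have a 1.
|000⟩: (-0.9745 + (0.04427 + 0.2198i))/(2√2) = (-0.3289 + 0.07771i)
|001⟩: (-0.9745 + (0.04427 + 0.2198i))/(2√2) = (-0.3289 + 0.07771i)
|010⟩: (0.9745 - (0.04427 + 0.2198i))/(2√2) = (0.3289 - 0.07771i)
|011⟩: (0.9745 - (0.04427 + 0.2198i))/(2√2) = (0.3289 - 0.07771i)
|100⟩: (-0.9745 - (0.04427 + 0.2198i))/(2√2) = (-0.3602 - 0.07771i)
|101⟩: (-0.9745 - (0.04427 + 0.2198i))/(2√2) = (-0.3602 - 0.07771i)
|110⟩: (0.9745 + (0.04427 + 0.2198i))/(2√2) = (0.3602 + 0.07771i)
|111⟩: (0.9745 + (0.04427 + 0.2198i))/(2√2) = (0.3602 + 0.07771i)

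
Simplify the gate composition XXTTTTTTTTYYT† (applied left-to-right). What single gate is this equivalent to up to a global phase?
T†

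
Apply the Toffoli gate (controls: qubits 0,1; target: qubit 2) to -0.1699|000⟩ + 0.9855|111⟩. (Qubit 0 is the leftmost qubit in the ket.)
-0.1699|000⟩ + 0.9855|110⟩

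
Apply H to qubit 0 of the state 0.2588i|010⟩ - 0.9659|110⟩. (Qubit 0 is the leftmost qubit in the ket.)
(-0.683 + 0.183i)|010⟩ + (0.683 + 0.183i)|110⟩

H on qubit 0 mixes each pair of kets that differ only in qubit 0: amplitudes (a, b) of (|…0…⟩, |…1…⟩) become ((a + b)/√2, (a − b)/√2). Kets absent from the input have amplitude 0.
(|010⟩, |110⟩): (a, b) = (0.2588i, -0.9659) → ((-0.683 + 0.183i), (0.683 + 0.183i))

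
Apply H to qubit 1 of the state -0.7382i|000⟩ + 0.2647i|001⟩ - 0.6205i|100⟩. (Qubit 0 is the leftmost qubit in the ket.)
-0.522i|000⟩ + 0.1872i|001⟩ - 0.522i|010⟩ + 0.1872i|011⟩ - 0.4388i|100⟩ - 0.4388i|110⟩

H on qubit 1 mixes each pair of kets that differ only in qubit 1: amplitudes (a, b) of (|…0…⟩, |…1…⟩) become ((a + b)/√2, (a − b)/√2). Kets absent from the input have amplitude 0.
(|000⟩, |010⟩): (a, b) = (-0.7382i, 0) → (-0.522i, -0.522i)
(|001⟩, |011⟩): (a, b) = (0.2647i, 0) → (0.1872i, 0.1872i)
(|100⟩, |110⟩): (a, b) = (-0.6205i, 0) → (-0.4388i, -0.4388i)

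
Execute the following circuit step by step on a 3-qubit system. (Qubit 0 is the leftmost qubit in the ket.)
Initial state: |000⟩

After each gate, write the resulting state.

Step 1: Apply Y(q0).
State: i|100⟩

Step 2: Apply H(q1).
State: (1/√2)i|100⟩ + (1/√2)i|110⟩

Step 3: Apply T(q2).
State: (1/√2)i|100⟩ + (1/√2)i|110⟩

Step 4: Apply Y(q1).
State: 1/√2|100⟩ - 1/√2|110⟩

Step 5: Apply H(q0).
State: 1/2|000⟩ - 1/2|010⟩ - 1/2|100⟩ + 1/2|110⟩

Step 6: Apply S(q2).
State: 1/2|000⟩ - 1/2|010⟩ - 1/2|100⟩ + 1/2|110⟩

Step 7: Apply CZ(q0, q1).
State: 1/2|000⟩ - 1/2|010⟩ - 1/2|100⟩ - 1/2|110⟩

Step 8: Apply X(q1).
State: -1/2|000⟩ + 1/2|010⟩ - 1/2|100⟩ - 1/2|110⟩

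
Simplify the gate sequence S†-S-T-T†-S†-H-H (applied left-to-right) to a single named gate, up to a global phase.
S†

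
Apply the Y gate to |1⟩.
-i|0⟩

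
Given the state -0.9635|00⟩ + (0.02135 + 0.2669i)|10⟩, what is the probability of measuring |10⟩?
0.07169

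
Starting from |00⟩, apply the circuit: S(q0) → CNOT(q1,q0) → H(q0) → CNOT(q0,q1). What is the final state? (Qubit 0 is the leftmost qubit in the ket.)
1/√2|00⟩ + 1/√2|11⟩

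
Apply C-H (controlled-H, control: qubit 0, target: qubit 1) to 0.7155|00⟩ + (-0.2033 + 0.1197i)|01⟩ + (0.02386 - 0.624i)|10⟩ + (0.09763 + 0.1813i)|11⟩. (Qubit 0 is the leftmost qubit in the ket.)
0.7155|00⟩ + (-0.2033 + 0.1197i)|01⟩ + (0.08591 - 0.313i)|10⟩ + (-0.05216 - 0.5694i)|11⟩

C-H leaves the control-|0⟩ kets |00⟩, |01⟩ unchanged and applies H to qubit 1 on the control-|1⟩ pair (|10⟩, |11⟩).
H = [[1/√2, 1/√2], [1/√2, -1/√2]].
With a = amp(|10⟩) = (0.02386 - 0.624i) and b = amp(|11⟩) = (0.09763 + 0.1813i):
new amp(|10⟩) = (1/√2)·a + (1/√2)·b = (0.08591 - 0.313i)
new amp(|11⟩) = (1/√2)·a + (-1/√2)·b = (-0.05216 - 0.5694i)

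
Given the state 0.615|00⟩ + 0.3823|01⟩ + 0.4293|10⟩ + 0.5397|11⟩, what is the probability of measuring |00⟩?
0.3782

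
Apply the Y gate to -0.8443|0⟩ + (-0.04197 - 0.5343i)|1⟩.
(-0.5343 + 0.04197i)|0⟩ - 0.8443i|1⟩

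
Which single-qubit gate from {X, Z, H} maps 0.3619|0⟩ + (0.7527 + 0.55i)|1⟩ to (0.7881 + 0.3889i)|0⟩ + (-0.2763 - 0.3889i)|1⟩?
H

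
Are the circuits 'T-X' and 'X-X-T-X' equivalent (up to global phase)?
Yes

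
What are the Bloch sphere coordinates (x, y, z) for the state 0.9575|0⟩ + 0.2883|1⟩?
(0.5521, 0, 0.8337)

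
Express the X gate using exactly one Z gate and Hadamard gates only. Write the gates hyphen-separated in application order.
H-Z-H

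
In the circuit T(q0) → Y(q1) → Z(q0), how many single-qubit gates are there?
3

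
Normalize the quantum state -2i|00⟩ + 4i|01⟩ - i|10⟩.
-0.4364i|00⟩ + 0.8729i|01⟩ - 0.2182i|10⟩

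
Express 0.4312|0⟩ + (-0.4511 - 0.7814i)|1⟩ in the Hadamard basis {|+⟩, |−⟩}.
(-0.01407 - 0.5525i)|+⟩ + (0.6239 + 0.5525i)|−⟩

With |ψ⟩ = α|0⟩ + β|1⟩, the Hadamard-basis coefficients are ⟨+|ψ⟩ = (α + β)/√2 and ⟨−|ψ⟩ = (α − β)/√2.
Here α = 0.4312, β = (-0.4511 - 0.7814i): (α + β)/√2 = (-0.01407 - 0.5525i), (α − β)/√2 = (0.6239 + 0.5525i).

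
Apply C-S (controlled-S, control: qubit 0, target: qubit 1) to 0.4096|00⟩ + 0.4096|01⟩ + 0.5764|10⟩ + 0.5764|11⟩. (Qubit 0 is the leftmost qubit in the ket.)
0.4096|00⟩ + 0.4096|01⟩ + 0.5764|10⟩ + 0.5764i|11⟩

C-S leaves the control-|0⟩ kets |00⟩, |01⟩ unchanged and applies S to qubit 1 on the control-|1⟩ pair (|10⟩, |11⟩).
S = [[1, 0], [0, i]].
With a = amp(|10⟩) = 0.5764 and b = amp(|11⟩) = 0.5764:
new amp(|10⟩) = (1)·a = 0.5764
new amp(|11⟩) = (i)·b = 0.5764i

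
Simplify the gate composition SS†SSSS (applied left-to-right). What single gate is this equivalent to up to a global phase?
I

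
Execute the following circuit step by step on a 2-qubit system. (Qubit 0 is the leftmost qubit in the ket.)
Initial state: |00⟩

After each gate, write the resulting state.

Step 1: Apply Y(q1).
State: i|01⟩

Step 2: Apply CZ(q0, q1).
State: i|01⟩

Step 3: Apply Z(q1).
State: -i|01⟩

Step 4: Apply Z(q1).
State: i|01⟩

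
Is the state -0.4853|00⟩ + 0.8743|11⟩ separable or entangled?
Entangled

Writing the state as a|00⟩ + b|01⟩ + c|10⟩ + d|11⟩, it is a product state iff ad − bc = 0.
Here (a, b, c, d) = (-0.4853, 0, 0, 0.8743): ad − bc = (-0.4853)(0.8743) − (0)(0) = -0.4243 ≠ 0, so the state is entangled.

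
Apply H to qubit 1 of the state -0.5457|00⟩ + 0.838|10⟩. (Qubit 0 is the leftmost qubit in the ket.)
-0.3859|00⟩ - 0.3859|01⟩ + 0.5926|10⟩ + 0.5926|11⟩

H on qubit 1 mixes each pair of kets that differ only in qubit 1: amplitudes (a, b) of (|…0…⟩, |…1…⟩) become ((a + b)/√2, (a − b)/√2). Kets absent from the input have amplitude 0.
(|00⟩, |01⟩): (a, b) = (-0.5457, 0) → (-0.3859, -0.3859)
(|10⟩, |11⟩): (a, b) = (0.838, 0) → (0.5926, 0.5926)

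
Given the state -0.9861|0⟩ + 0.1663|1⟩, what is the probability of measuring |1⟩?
0.02766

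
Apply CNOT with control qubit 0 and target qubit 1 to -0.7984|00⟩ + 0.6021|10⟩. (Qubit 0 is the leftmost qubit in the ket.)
-0.7984|00⟩ + 0.6021|11⟩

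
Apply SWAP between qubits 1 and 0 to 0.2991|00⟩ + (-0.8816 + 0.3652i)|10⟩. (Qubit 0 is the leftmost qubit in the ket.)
0.2991|00⟩ + (-0.8816 + 0.3652i)|01⟩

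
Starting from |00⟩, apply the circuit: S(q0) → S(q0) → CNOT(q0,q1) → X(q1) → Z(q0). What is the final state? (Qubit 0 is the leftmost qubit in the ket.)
|01⟩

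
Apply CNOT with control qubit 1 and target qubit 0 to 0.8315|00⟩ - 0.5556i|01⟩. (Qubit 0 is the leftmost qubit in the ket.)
0.8315|00⟩ - 0.5556i|11⟩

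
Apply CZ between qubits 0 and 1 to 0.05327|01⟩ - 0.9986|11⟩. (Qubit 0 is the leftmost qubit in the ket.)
0.05327|01⟩ + 0.9986|11⟩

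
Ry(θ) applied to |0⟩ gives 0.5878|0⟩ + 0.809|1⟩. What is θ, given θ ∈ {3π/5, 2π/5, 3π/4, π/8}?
3π/5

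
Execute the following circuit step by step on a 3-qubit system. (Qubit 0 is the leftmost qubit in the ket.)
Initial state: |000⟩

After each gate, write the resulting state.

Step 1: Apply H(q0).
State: 1/√2|000⟩ + 1/√2|100⟩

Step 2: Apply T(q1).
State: 1/√2|000⟩ + 1/√2|100⟩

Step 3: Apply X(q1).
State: 1/√2|010⟩ + 1/√2|110⟩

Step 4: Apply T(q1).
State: (1/2 + (1/2)i)|010⟩ + (1/2 + (1/2)i)|110⟩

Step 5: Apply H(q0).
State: (1/√2 + (1/√2)i)|010⟩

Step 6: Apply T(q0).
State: (1/√2 + (1/√2)i)|010⟩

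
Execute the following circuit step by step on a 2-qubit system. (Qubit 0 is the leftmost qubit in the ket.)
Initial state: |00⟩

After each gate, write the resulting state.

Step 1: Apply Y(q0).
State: i|10⟩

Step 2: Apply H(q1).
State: (1/√2)i|10⟩ + (1/√2)i|11⟩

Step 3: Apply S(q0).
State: -1/√2|10⟩ - 1/√2|11⟩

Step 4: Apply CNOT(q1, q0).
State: -1/√2|01⟩ - 1/√2|10⟩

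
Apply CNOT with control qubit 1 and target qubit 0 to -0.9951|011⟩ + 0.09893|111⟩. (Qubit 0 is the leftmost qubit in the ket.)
0.09893|011⟩ - 0.9951|111⟩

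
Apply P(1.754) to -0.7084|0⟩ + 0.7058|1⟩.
-0.7084|0⟩ + (-0.1286 + 0.694i)|1⟩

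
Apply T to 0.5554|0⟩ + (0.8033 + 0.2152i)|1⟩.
0.5554|0⟩ + (0.4158 + 0.7202i)|1⟩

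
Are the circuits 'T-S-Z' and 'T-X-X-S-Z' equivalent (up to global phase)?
Yes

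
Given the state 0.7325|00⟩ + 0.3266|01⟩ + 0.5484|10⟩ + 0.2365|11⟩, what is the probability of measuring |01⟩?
0.1067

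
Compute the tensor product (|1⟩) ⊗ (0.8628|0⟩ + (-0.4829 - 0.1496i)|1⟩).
0.8628|10⟩ + (-0.4829 - 0.1496i)|11⟩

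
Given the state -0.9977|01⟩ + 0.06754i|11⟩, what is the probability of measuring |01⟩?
0.9954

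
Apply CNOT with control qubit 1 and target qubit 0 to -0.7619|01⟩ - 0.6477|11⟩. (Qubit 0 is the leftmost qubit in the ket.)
-0.6477|01⟩ - 0.7619|11⟩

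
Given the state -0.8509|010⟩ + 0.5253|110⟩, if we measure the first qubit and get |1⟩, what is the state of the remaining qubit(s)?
|10⟩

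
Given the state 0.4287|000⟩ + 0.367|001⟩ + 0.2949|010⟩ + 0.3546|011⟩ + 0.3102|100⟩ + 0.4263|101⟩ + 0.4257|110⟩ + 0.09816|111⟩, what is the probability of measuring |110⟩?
0.1812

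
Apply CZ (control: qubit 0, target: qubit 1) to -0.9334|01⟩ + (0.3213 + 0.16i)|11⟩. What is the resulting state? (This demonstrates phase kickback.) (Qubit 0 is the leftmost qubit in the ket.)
-0.9334|01⟩ + (-0.3213 - 0.16i)|11⟩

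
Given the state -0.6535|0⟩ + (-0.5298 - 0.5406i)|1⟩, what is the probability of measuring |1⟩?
0.5729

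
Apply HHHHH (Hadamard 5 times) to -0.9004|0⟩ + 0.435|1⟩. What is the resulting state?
-0.3291|0⟩ - 0.9443|1⟩

H² = I, so H^5 = H: a single Hadamard. With (a, b) = (-0.9004, 0.435), H gives ((a + b)/√2, (a − b)/√2) = (-0.3291, -0.9443).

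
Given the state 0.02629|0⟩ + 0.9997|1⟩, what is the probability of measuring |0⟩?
0.0006912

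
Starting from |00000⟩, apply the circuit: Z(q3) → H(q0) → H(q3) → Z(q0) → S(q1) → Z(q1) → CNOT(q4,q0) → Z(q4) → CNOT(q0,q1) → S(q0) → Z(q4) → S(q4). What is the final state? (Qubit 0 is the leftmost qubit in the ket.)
1/2|00000⟩ + 1/2|00010⟩ - (1/2)i|11000⟩ - (1/2)i|11010⟩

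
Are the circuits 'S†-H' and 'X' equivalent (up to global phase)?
No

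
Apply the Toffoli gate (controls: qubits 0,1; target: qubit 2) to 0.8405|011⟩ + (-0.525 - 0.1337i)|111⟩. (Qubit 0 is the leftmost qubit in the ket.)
0.8405|011⟩ + (-0.525 - 0.1337i)|110⟩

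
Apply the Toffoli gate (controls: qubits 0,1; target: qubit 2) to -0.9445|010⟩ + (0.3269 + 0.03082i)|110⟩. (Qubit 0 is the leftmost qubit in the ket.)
-0.9445|010⟩ + (0.3269 + 0.03082i)|111⟩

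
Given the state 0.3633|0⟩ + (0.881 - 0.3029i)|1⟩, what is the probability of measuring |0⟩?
0.132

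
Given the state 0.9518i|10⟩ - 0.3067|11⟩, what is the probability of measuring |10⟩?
0.9059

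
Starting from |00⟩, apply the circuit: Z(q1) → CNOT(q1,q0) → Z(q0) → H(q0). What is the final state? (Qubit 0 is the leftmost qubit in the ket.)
1/√2|00⟩ + 1/√2|10⟩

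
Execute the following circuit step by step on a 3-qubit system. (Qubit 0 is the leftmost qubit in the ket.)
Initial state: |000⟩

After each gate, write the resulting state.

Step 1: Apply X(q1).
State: |010⟩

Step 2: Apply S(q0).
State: |010⟩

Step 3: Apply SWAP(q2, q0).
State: |010⟩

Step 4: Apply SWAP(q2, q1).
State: |001⟩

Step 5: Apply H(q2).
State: 1/√2|000⟩ - 1/√2|001⟩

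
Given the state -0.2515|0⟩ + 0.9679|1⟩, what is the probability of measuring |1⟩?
0.9368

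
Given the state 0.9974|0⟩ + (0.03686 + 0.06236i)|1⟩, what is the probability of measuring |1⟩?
0.005247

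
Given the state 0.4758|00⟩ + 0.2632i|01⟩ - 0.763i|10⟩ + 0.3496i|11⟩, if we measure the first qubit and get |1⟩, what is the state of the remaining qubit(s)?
-0.9091i|0⟩ + 0.4165i|1⟩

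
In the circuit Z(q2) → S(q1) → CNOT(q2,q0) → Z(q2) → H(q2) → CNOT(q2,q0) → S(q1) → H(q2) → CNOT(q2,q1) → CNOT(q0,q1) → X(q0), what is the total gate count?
11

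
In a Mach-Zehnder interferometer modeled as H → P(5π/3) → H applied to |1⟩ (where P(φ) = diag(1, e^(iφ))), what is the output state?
(0.25 + 0.433i)|0⟩ + (0.75 - 0.433i)|1⟩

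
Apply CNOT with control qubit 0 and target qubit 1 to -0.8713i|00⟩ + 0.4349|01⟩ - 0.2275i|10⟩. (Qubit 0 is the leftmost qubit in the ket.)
-0.8713i|00⟩ + 0.4349|01⟩ - 0.2275i|11⟩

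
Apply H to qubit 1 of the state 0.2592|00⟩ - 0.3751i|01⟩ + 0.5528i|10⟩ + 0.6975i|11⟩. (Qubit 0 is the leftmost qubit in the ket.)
(0.1833 - 0.2652i)|00⟩ + (0.1833 + 0.2652i)|01⟩ + 0.8841i|10⟩ - 0.1023i|11⟩

H on qubit 1 mixes each pair of kets that differ only in qubit 1: amplitudes (a, b) of (|…0…⟩, |…1…⟩) become ((a + b)/√2, (a − b)/√2). Kets absent from the input have amplitude 0.
(|00⟩, |01⟩): (a, b) = (0.2592, -0.3751i) → ((0.1833 - 0.2652i), (0.1833 + 0.2652i))
(|10⟩, |11⟩): (a, b) = (0.5528i, 0.6975i) → (0.8841i, -0.1023i)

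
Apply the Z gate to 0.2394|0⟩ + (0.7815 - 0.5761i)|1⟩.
0.2394|0⟩ + (-0.7815 + 0.5761i)|1⟩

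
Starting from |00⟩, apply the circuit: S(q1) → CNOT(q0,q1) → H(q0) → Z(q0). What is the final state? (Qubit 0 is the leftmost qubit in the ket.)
1/√2|00⟩ - 1/√2|10⟩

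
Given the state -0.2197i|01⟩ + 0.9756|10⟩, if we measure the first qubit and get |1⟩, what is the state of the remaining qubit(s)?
|0⟩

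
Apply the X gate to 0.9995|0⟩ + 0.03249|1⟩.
0.03249|0⟩ + 0.9995|1⟩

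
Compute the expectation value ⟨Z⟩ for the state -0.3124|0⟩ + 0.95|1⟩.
-0.8049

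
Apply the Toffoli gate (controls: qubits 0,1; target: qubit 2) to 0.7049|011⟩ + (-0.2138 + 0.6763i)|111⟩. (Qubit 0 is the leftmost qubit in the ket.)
0.7049|011⟩ + (-0.2138 + 0.6763i)|110⟩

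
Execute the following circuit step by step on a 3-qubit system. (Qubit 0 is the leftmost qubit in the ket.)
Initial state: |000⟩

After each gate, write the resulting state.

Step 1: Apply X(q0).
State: |100⟩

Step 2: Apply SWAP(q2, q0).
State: |001⟩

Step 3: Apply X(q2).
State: |000⟩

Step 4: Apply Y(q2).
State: i|001⟩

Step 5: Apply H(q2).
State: (1/√2)i|000⟩ - (1/√2)i|001⟩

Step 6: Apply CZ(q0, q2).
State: (1/√2)i|000⟩ - (1/√2)i|001⟩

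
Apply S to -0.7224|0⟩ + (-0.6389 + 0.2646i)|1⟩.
-0.7224|0⟩ + (-0.2646 - 0.6389i)|1⟩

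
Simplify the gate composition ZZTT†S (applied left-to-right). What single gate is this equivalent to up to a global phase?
S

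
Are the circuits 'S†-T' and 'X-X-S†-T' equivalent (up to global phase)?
Yes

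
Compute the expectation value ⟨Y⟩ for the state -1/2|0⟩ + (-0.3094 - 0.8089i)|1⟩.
0.8089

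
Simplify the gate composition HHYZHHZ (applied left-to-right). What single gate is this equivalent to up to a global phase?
Y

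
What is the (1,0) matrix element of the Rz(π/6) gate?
0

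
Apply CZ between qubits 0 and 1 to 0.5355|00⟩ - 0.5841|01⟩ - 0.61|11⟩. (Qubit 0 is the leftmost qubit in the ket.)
0.5355|00⟩ - 0.5841|01⟩ + 0.61|11⟩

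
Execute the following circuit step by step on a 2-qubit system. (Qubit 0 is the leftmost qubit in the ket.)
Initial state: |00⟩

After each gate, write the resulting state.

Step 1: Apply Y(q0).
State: i|10⟩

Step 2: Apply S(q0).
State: -|10⟩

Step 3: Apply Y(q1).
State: -i|11⟩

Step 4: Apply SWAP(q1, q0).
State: -i|11⟩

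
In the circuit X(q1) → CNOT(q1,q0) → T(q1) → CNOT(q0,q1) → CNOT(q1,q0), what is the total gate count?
5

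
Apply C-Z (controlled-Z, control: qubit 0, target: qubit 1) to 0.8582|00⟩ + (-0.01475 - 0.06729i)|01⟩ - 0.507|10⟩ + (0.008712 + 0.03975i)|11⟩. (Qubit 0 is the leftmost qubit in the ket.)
0.8582|00⟩ + (-0.01475 - 0.06729i)|01⟩ - 0.507|10⟩ + (-0.008712 - 0.03975i)|11⟩

C-Z leaves the control-|0⟩ kets |00⟩, |01⟩ unchanged and applies Z to qubit 1 on the control-|1⟩ pair (|10⟩, |11⟩).
Z = [[1, 0], [0, -1]].
With a = amp(|10⟩) = -0.507 and b = amp(|11⟩) = (0.008712 + 0.03975i):
new amp(|10⟩) = (1)·a = -0.507
new amp(|11⟩) = (-1)·b = (-0.008712 - 0.03975i)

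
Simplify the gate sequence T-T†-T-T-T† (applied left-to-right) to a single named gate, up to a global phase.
T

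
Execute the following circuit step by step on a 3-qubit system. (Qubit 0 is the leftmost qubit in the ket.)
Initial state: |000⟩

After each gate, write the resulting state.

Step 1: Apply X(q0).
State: |100⟩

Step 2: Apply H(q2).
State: 1/√2|100⟩ + 1/√2|101⟩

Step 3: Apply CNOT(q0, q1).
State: 1/√2|110⟩ + 1/√2|111⟩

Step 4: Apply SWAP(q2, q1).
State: 1/√2|101⟩ + 1/√2|111⟩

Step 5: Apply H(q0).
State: 1/2|001⟩ + 1/2|011⟩ - 1/2|101⟩ - 1/2|111⟩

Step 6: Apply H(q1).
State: 1/√2|001⟩ - 1/√2|101⟩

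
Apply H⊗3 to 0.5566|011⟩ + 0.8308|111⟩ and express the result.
0.4905|000⟩ - 0.4905|001⟩ - 0.4905|010⟩ + 0.4905|011⟩ - 0.09694|100⟩ + 0.09694|101⟩ + 0.09694|110⟩ - 0.09694|111⟩

H⊗3 gives amp(|y⟩) = (1/2√2) Σ_x (−1)^(x·y) amp(|x⟩), where x·y is the number of positions in which both x and y have a 1.
|000⟩: (0.5566 + 0.8308)/(2√2) = 0.4905
|001⟩: (-0.5566 - 0.8308)/(2√2) = -0.4905
|010⟩: (-0.5566 - 0.8308)/(2√2) = -0.4905
|011⟩: (0.5566 + 0.8308)/(2√2) = 0.4905
|100⟩: (0.5566 - 0.8308)/(2√2) = -0.09694
|101⟩: (-0.5566 + 0.8308)/(2√2) = 0.09694
|110⟩: (-0.5566 + 0.8308)/(2√2) = 0.09694
|111⟩: (0.5566 - 0.8308)/(2√2) = -0.09694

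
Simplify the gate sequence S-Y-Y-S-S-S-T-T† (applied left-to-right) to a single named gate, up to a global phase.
I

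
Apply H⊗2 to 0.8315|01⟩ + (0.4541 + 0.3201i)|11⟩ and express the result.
(0.6428 + 0.1601i)|00⟩ + (-0.6428 - 0.1601i)|01⟩ + (0.1887 - 0.1601i)|10⟩ + (-0.1887 + 0.1601i)|11⟩

H⊗2 gives amp(|y⟩) = (1/2) Σ_x (−1)^(x·y) amp(|x⟩), where x·y is the number of positions in which both x and y have a 1.
|00⟩: (0.8315 + (0.4541 + 0.3201i))/2 = (0.6428 + 0.1601i)
|01⟩: (-0.8315 - (0.4541 + 0.3201i))/2 = (-0.6428 - 0.1601i)
|10⟩: (0.8315 - (0.4541 + 0.3201i))/2 = (0.1887 - 0.1601i)
|11⟩: (-0.8315 + (0.4541 + 0.3201i))/2 = (-0.1887 + 0.1601i)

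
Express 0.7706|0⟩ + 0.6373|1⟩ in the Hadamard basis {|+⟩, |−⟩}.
0.9955|+⟩ + 0.09426|−⟩

With |ψ⟩ = α|0⟩ + β|1⟩, the Hadamard-basis coefficients are ⟨+|ψ⟩ = (α + β)/√2 and ⟨−|ψ⟩ = (α − β)/√2.
Here α = 0.7706, β = 0.6373: (α + β)/√2 = 0.9955, (α − β)/√2 = 0.09426.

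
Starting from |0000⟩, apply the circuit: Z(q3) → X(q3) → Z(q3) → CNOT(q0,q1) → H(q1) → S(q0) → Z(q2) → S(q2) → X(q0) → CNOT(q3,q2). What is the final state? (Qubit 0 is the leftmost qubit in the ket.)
-1/√2|1011⟩ - 1/√2|1111⟩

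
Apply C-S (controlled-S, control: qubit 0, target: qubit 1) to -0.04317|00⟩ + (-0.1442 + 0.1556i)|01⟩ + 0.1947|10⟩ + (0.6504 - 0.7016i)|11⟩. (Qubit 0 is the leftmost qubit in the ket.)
-0.04317|00⟩ + (-0.1442 + 0.1556i)|01⟩ + 0.1947|10⟩ + (0.7016 + 0.6504i)|11⟩

C-S leaves the control-|0⟩ kets |00⟩, |01⟩ unchanged and applies S to qubit 1 on the control-|1⟩ pair (|10⟩, |11⟩).
S = [[1, 0], [0, i]].
With a = amp(|10⟩) = 0.1947 and b = amp(|11⟩) = (0.6504 - 0.7016i):
new amp(|10⟩) = (1)·a = 0.1947
new amp(|11⟩) = (i)·b = (0.7016 + 0.6504i)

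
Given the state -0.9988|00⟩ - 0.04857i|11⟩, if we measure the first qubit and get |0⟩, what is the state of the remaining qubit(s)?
-|0⟩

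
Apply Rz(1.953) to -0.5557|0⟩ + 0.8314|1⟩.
(-0.3112 + 0.4604i)|0⟩ + (0.4655 + 0.6889i)|1⟩

Rz(1.953) = [[e^(−iθ/2), 0], [0, e^(iθ/2)]] with e^(±iθ/2) = cos(θ/2) ± i·sin(θ/2); θ = 1.953, cos(θ/2) ≈ 0.559926, sin(θ/2) ≈ 0.828543.
With a = amp(|0⟩) = -0.5557 and b = amp(|1⟩) = 0.8314:
new amp(|0⟩) = (0.559926 - 0.828543i)·a = (-0.3112 + 0.4604i)
new amp(|1⟩) = (0.559926 + 0.828543i)·b = (0.4655 + 0.6889i)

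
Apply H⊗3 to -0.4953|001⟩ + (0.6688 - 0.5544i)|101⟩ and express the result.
(0.06134 - 0.196i)|000⟩ + (-0.06134 + 0.196i)|001⟩ + (0.06134 - 0.196i)|010⟩ + (-0.06134 + 0.196i)|011⟩ + (-0.4116 + 0.196i)|100⟩ + (0.4116 - 0.196i)|101⟩ + (-0.4116 + 0.196i)|110⟩ + (0.4116 - 0.196i)|111⟩

H⊗3 gives amp(|y⟩) = (1/2√2) Σ_x (−1)^(x·y) amp(|x⟩), where x·y is the number of positions in which both x and y have a 1.
|000⟩: (-0.4953 + (0.6688 - 0.5544i))/(2√2) = (0.06134 - 0.196i)
|001⟩: (0.4953 - (0.6688 - 0.5544i))/(2√2) = (-0.06134 + 0.196i)
|010⟩: (-0.4953 + (0.6688 - 0.5544i))/(2√2) = (0.06134 - 0.196i)
|011⟩: (0.4953 - (0.6688 - 0.5544i))/(2√2) = (-0.06134 + 0.196i)
|100⟩: (-0.4953 - (0.6688 - 0.5544i))/(2√2) = (-0.4116 + 0.196i)
|101⟩: (0.4953 + (0.6688 - 0.5544i))/(2√2) = (0.4116 - 0.196i)
|110⟩: (-0.4953 - (0.6688 - 0.5544i))/(2√2) = (-0.4116 + 0.196i)
|111⟩: (0.4953 + (0.6688 - 0.5544i))/(2√2) = (0.4116 - 0.196i)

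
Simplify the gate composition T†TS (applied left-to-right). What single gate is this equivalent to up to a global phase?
S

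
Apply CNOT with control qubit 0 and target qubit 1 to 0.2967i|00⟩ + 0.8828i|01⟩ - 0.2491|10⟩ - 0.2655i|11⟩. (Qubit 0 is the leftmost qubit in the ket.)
0.2967i|00⟩ + 0.8828i|01⟩ - 0.2655i|10⟩ - 0.2491|11⟩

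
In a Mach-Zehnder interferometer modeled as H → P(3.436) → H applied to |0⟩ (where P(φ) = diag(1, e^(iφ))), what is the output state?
(0.02151 - 0.1451i)|0⟩ + (0.9785 + 0.1451i)|1⟩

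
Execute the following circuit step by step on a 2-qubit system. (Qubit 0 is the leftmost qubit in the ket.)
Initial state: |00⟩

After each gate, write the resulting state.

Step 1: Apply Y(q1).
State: i|01⟩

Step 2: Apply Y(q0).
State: -|11⟩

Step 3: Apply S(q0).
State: -i|11⟩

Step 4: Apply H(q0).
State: -(1/√2)i|01⟩ + (1/√2)i|11⟩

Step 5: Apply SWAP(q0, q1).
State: -(1/√2)i|10⟩ + (1/√2)i|11⟩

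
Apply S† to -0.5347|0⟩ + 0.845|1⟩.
-0.5347|0⟩ - 0.845i|1⟩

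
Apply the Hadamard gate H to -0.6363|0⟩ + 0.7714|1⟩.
0.09553|0⟩ - 0.9954|1⟩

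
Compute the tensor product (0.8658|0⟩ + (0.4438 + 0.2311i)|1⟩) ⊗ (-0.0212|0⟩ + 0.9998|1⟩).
-0.01835|00⟩ + 0.8656|01⟩ + (-0.009409 - 0.004899i)|10⟩ + (0.4437 + 0.2311i)|11⟩

amp(|b₁b₂…⟩) = product of the factor amplitudes for bits b₁, b₂, …; only kets whose every factor amplitude is nonzero survive.
|00⟩: (0.8658)(-0.0212) = -0.01835
|01⟩: (0.8658)(0.9998) = 0.8656
|10⟩: (0.4438 + 0.2311i)(-0.0212) = (-0.009409 - 0.004899i)
|11⟩: (0.4438 + 0.2311i)(0.9998) = (0.4437 + 0.2311i)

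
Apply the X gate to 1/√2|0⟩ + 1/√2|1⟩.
1/√2|0⟩ + 1/√2|1⟩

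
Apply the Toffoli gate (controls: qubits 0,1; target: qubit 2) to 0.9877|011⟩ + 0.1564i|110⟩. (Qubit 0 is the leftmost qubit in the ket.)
0.9877|011⟩ + 0.1564i|111⟩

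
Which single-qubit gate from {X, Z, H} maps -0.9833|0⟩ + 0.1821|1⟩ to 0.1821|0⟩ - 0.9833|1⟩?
X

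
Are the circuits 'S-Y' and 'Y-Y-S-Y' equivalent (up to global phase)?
Yes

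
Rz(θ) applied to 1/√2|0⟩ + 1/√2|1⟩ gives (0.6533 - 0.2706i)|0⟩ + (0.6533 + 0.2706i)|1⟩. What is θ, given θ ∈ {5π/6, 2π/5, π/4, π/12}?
π/4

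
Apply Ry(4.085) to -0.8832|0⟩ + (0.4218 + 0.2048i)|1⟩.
(0.02559 - 0.1824i)|0⟩ + (-0.9784 - 0.09306i)|1⟩

Ry(4.085) = [[cos(θ/2), −sin(θ/2)], [sin(θ/2), cos(θ/2)]]; θ = 4.085, cos(θ/2) ≈ -0.454405, sin(θ/2) ≈ 0.890795.
With a = amp(|0⟩) = -0.8832 and b = amp(|1⟩) = (0.4218 + 0.2048i):
new amp(|0⟩) = (-0.454405)·a + (-0.890795)·b = (0.02559 - 0.1824i)
new amp(|1⟩) = (0.890795)·a + (-0.454405)·b = (-0.9784 - 0.09306i)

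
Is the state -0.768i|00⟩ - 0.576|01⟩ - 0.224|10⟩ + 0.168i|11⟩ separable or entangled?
Separable

Writing the state as a|00⟩ + b|01⟩ + c|10⟩ + d|11⟩, it is a product state iff ad − bc = 0.
Here (a, b, c, d) = (-0.768i, -0.576, -0.224, 0.168i): ad − bc = (-0.768i)(0.168i) − (-0.576)(-0.224) = 0, so the state is separable.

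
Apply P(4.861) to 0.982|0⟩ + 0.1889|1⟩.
0.982|0⟩ + (0.02797 - 0.1868i)|1⟩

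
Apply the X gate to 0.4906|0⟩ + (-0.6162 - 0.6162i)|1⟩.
(-0.6162 - 0.6162i)|0⟩ + 0.4906|1⟩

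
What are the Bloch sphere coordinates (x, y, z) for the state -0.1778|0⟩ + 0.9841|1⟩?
(-0.3499, 0, -0.9368)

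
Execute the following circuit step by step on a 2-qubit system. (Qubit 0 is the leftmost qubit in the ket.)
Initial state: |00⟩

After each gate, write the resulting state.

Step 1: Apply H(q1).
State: 1/√2|00⟩ + 1/√2|01⟩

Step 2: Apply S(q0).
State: 1/√2|00⟩ + 1/√2|01⟩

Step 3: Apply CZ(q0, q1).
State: 1/√2|00⟩ + 1/√2|01⟩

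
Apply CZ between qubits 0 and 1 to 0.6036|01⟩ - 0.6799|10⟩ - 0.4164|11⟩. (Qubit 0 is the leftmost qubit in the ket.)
0.6036|01⟩ - 0.6799|10⟩ + 0.4164|11⟩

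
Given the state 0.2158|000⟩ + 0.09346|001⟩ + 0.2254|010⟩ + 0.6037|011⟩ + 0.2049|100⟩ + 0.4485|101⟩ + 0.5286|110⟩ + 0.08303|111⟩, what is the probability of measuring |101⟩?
0.2012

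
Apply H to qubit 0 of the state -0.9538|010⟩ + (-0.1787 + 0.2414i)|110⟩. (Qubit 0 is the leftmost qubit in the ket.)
(-0.8008 + 0.1707i)|010⟩ + (-0.5481 - 0.1707i)|110⟩

H on qubit 0 mixes each pair of kets that differ only in qubit 0: amplitudes (a, b) of (|…0…⟩, |…1…⟩) become ((a + b)/√2, (a − b)/√2). Kets absent from the input have amplitude 0.
(|010⟩, |110⟩): (a, b) = (-0.9538, (-0.1787 + 0.2414i)) → ((-0.8008 + 0.1707i), (-0.5481 - 0.1707i))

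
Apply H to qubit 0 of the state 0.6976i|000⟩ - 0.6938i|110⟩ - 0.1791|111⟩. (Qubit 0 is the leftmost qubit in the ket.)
0.4933i|000⟩ - 0.4906i|010⟩ - 0.1266|011⟩ + 0.4933i|100⟩ + 0.4906i|110⟩ + 0.1266|111⟩

H on qubit 0 mixes each pair of kets that differ only in qubit 0: amplitudes (a, b) of (|…0…⟩, |…1…⟩) become ((a + b)/√2, (a − b)/√2). Kets absent from the input have amplitude 0.
(|000⟩, |100⟩): (a, b) = (0.6976i, 0) → (0.4933i, 0.4933i)
(|010⟩, |110⟩): (a, b) = (0, -0.6938i) → (-0.4906i, 0.4906i)
(|011⟩, |111⟩): (a, b) = (0, -0.1791) → (-0.1266, 0.1266)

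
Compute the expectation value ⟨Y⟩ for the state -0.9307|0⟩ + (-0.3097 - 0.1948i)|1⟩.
0.3626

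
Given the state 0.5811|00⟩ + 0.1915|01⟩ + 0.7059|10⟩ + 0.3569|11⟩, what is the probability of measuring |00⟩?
0.3377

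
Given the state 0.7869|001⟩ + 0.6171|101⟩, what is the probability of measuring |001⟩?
0.6192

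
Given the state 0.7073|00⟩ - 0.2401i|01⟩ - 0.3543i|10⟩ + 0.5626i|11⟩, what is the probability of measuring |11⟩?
0.3165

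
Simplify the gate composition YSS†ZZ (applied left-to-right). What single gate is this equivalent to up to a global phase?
Y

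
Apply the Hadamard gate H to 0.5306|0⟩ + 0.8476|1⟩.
0.9745|0⟩ - 0.2242|1⟩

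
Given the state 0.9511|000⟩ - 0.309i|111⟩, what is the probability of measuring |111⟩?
0.09548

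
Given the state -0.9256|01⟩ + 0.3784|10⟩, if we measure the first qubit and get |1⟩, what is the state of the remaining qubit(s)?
|0⟩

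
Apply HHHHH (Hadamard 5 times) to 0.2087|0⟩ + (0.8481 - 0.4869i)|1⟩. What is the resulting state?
(0.7473 - 0.3443i)|0⟩ + (-0.4521 + 0.3443i)|1⟩

H² = I, so H^5 = H: a single Hadamard. With (a, b) = (0.2087, (0.8481 - 0.4869i)), H gives ((a + b)/√2, (a − b)/√2) = ((0.7473 - 0.3443i), (-0.4521 + 0.3443i)).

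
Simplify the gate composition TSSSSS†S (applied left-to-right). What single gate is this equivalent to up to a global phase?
T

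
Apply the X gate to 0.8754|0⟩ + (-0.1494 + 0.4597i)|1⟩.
(-0.1494 + 0.4597i)|0⟩ + 0.8754|1⟩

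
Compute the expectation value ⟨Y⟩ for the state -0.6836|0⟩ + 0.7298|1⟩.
0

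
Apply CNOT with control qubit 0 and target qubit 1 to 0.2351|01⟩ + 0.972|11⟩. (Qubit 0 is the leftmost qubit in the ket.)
0.2351|01⟩ + 0.972|10⟩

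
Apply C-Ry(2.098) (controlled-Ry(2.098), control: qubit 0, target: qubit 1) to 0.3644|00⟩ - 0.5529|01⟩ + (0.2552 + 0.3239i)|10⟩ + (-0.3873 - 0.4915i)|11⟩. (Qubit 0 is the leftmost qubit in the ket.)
0.3644|00⟩ - 0.5529|01⟩ + (0.463 + 0.5875i)|10⟩ + (0.02819 + 0.03581i)|11⟩

C-Ry(2.098) leaves the control-|0⟩ kets |00⟩, |01⟩ unchanged and applies Ry(2.098) to qubit 1 on the control-|1⟩ pair (|10⟩, |11⟩).
Ry(2.098) = [[cos(θ/2), −sin(θ/2)], [sin(θ/2), cos(θ/2)]]; θ = 2.098, cos(θ/2) ≈ 0.498438, sin(θ/2) ≈ 0.866925.
With a = amp(|10⟩) = (0.2552 + 0.3239i) and b = amp(|11⟩) = (-0.3873 - 0.4915i):
new amp(|10⟩) = (0.498438)·a + (-0.866925)·b = (0.463 + 0.5875i)
new amp(|11⟩) = (0.866925)·a + (0.498438)·b = (0.02819 + 0.03581i)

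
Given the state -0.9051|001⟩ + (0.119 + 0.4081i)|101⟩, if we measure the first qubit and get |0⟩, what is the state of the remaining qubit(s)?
-|01⟩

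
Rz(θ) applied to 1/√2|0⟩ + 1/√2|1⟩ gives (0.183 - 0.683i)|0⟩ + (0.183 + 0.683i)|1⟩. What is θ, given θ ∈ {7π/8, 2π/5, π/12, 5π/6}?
5π/6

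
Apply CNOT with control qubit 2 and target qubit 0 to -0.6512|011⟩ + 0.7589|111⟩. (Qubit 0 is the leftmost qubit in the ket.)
0.7589|011⟩ - 0.6512|111⟩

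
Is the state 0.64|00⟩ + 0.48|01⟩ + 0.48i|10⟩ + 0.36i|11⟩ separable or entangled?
Separable

Writing the state as a|00⟩ + b|01⟩ + c|10⟩ + d|11⟩, it is a product state iff ad − bc = 0.
Here (a, b, c, d) = (0.64, 0.48, 0.48i, 0.36i): ad − bc = (0.64)(0.36i) − (0.48)(0.48i) = 0, so the state is separable.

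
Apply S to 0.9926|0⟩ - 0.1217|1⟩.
0.9926|0⟩ - 0.1217i|1⟩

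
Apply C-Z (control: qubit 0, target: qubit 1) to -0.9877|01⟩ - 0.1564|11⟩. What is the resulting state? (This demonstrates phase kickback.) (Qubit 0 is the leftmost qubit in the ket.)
-0.9877|01⟩ + 0.1564|11⟩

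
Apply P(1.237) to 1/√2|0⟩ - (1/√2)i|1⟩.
1/√2|0⟩ + (0.6681 - 0.2317i)|1⟩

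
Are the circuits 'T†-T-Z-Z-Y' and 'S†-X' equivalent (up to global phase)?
No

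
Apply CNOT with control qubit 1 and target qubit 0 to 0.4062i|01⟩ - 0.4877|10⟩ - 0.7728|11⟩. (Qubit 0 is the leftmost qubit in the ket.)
-0.7728|01⟩ - 0.4877|10⟩ + 0.4062i|11⟩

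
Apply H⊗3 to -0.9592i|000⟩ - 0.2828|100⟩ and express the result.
(-0.09998 - 0.3391i)|000⟩ + (-0.09998 - 0.3391i)|001⟩ + (-0.09998 - 0.3391i)|010⟩ + (-0.09998 - 0.3391i)|011⟩ + (0.09998 - 0.3391i)|100⟩ + (0.09998 - 0.3391i)|101⟩ + (0.09998 - 0.3391i)|110⟩ + (0.09998 - 0.3391i)|111⟩

H⊗3 gives amp(|y⟩) = (1/2√2) Σ_x (−1)^(x·y) amp(|x⟩), where x·y is the number of positions in which both x and y have a 1.
|000⟩: (-0.9592i - 0.2828)/(2√2) = (-0.09998 - 0.3391i)
|001⟩: (-0.9592i - 0.2828)/(2√2) = (-0.09998 - 0.3391i)
|010⟩: (-0.9592i - 0.2828)/(2√2) = (-0.09998 - 0.3391i)
|011⟩: (-0.9592i - 0.2828)/(2√2) = (-0.09998 - 0.3391i)
|100⟩: (-0.9592i + 0.2828)/(2√2) = (0.09998 - 0.3391i)
|101⟩: (-0.9592i + 0.2828)/(2√2) = (0.09998 - 0.3391i)
|110⟩: (-0.9592i + 0.2828)/(2√2) = (0.09998 - 0.3391i)
|111⟩: (-0.9592i + 0.2828)/(2√2) = (0.09998 - 0.3391i)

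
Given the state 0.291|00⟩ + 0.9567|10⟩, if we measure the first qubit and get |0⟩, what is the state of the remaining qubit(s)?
|0⟩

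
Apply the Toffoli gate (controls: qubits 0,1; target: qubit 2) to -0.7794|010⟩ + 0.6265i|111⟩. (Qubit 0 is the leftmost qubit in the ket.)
-0.7794|010⟩ + 0.6265i|110⟩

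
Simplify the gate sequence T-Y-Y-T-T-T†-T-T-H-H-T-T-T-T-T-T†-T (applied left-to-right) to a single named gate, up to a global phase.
T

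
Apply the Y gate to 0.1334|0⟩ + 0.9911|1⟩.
-0.9911i|0⟩ + 0.1334i|1⟩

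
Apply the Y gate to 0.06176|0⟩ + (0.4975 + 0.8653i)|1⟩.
(0.8653 - 0.4975i)|0⟩ + 0.06176i|1⟩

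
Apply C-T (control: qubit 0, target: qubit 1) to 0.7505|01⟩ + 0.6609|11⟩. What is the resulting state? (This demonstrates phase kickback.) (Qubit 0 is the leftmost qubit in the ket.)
0.7505|01⟩ + (0.4673 + 0.4673i)|11⟩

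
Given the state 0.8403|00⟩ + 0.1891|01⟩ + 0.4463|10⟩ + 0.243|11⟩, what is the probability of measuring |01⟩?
0.03576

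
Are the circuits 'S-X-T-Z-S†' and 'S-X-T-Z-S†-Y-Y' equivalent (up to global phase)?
Yes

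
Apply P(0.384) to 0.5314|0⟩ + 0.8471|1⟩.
0.5314|0⟩ + (0.7854 + 0.3174i)|1⟩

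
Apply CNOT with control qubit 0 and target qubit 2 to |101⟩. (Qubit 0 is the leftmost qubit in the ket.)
|100⟩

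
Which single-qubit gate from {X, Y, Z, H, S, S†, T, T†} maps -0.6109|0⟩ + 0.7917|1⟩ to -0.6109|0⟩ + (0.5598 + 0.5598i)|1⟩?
T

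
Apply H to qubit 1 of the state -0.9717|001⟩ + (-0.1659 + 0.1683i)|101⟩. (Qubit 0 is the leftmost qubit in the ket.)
-0.6871|001⟩ - 0.6871|011⟩ + (-0.1173 + 0.119i)|101⟩ + (-0.1173 + 0.119i)|111⟩

H on qubit 1 mixes each pair of kets that differ only in qubit 1: amplitudes (a, b) of (|…0…⟩, |…1…⟩) become ((a + b)/√2, (a − b)/√2). Kets absent from the input have amplitude 0.
(|001⟩, |011⟩): (a, b) = (-0.9717, 0) → (-0.6871, -0.6871)
(|101⟩, |111⟩): (a, b) = ((-0.1659 + 0.1683i), 0) → ((-0.1173 + 0.119i), (-0.1173 + 0.119i))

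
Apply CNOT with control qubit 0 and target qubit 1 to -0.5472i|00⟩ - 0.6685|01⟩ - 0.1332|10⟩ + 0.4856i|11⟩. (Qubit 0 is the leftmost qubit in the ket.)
-0.5472i|00⟩ - 0.6685|01⟩ + 0.4856i|10⟩ - 0.1332|11⟩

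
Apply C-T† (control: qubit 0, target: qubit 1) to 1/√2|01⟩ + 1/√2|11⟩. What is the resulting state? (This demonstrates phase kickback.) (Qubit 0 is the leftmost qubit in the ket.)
1/√2|01⟩ + (1/2 - (1/2)i)|11⟩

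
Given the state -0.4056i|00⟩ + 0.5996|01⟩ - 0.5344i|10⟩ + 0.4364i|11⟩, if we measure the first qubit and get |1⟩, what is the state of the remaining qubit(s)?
-0.7746i|0⟩ + 0.6325i|1⟩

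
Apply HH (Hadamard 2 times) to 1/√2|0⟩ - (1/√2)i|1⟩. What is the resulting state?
1/√2|0⟩ - (1/√2)i|1⟩

H² = I, so an even number of Hadamards cancels: H^2 = I and the state is unchanged.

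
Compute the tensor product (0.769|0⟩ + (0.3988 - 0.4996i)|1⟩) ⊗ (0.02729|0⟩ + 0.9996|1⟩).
0.02099|00⟩ + 0.7687|01⟩ + (0.01088 - 0.01363i)|10⟩ + (0.3986 - 0.4994i)|11⟩

amp(|b₁b₂…⟩) = product of the factor amplitudes for bits b₁, b₂, …; only kets whose every factor amplitude is nonzero survive.
|00⟩: (0.769)(0.02729) = 0.02099
|01⟩: (0.769)(0.9996) = 0.7687
|10⟩: (0.3988 - 0.4996i)(0.02729) = (0.01088 - 0.01363i)
|11⟩: (0.3988 - 0.4996i)(0.9996) = (0.3986 - 0.4994i)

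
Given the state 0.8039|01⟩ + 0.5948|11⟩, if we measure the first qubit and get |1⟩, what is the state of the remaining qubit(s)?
|1⟩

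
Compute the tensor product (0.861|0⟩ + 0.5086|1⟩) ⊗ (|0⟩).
0.861|00⟩ + 0.5086|10⟩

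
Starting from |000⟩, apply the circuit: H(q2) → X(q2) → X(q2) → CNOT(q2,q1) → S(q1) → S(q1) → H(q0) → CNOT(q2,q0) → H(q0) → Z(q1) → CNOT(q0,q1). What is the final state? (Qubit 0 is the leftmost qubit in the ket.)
1/√2|000⟩ + 1/√2|011⟩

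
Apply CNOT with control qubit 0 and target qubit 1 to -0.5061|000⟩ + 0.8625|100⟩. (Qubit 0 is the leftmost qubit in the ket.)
-0.5061|000⟩ + 0.8625|110⟩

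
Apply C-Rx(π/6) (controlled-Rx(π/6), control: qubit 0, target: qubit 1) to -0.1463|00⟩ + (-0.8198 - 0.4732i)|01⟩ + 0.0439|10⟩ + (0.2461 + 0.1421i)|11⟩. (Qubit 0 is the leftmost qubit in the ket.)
-0.1463|00⟩ + (-0.8198 - 0.4732i)|01⟩ + (0.07918 - 0.0637i)|10⟩ + (0.2377 + 0.1259i)|11⟩

C-Rx(π/6) leaves the control-|0⟩ kets |00⟩, |01⟩ unchanged and applies Rx(π/6) to qubit 1 on the control-|1⟩ pair (|10⟩, |11⟩).
Rx(π/6) = [[cos(θ/2), −i·sin(θ/2)], [−i·sin(θ/2), cos(θ/2)]]; θ = π/6, cos(θ/2) ≈ 0.965926, sin(θ/2) ≈ 0.258819.
With a = amp(|10⟩) = 0.0439 and b = amp(|11⟩) = (0.2461 + 0.1421i):
new amp(|10⟩) = (0.965926)·a + (-0.258819i)·b = (0.07918 - 0.0637i)
new amp(|11⟩) = (-0.258819i)·a + (0.965926)·b = (0.2377 + 0.1259i)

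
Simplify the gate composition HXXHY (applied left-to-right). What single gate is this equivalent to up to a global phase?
Y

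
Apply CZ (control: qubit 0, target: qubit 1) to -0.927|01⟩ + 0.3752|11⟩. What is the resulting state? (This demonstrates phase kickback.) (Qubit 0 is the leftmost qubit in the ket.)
-0.927|01⟩ - 0.3752|11⟩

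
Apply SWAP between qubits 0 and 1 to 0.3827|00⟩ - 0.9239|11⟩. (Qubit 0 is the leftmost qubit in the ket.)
0.3827|00⟩ - 0.9239|11⟩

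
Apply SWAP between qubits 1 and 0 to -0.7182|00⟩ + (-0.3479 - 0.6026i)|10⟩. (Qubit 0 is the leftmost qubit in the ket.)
-0.7182|00⟩ + (-0.3479 - 0.6026i)|01⟩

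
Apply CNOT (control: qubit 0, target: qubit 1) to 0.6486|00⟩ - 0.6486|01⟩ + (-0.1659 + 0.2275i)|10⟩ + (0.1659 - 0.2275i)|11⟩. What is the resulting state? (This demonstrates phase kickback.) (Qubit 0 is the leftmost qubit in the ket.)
0.6486|00⟩ - 0.6486|01⟩ + (0.1659 - 0.2275i)|10⟩ + (-0.1659 + 0.2275i)|11⟩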